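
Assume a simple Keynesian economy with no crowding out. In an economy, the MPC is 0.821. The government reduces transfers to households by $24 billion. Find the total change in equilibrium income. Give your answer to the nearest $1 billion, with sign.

The transfer change shifts disposable income by −$24 billion, so first-round consumption changes by c·ΔTR = 0.821 × (−$24 billion) = −$19.704 billion.
Expenditure multiplier = 1/(1 − MPC) = 1/(1 − 0.821) = 1/0.179 ≈ 5.587.
The transfer multiplier is c × k ≈ 4.587, so ΔY = k × (c·ΔTR) = (−$19.704 billion) / 0.179 ≈ −$110 billion.

−$110 billion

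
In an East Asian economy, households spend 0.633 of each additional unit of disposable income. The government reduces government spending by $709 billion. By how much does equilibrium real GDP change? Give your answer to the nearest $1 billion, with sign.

Government-spending multiplier = 1/(1 − MPC) = 1/(1 − 0.633) = 1/0.367 ≈ 2.725.
ΔY = k × ΔG = (−$709 billion) / 0.367 ≈ −$1,932 billion.

−$1,932 billion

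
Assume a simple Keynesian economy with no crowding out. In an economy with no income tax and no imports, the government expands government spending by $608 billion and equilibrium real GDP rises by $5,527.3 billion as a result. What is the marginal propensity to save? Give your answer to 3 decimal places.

Implied spending multiplier k = ΔY/ΔG = 5,527.3/608 ≈ 9.091.
Since k = 1/(1 − MPC), MPC = 1 − 1/k = 1 − ΔG/ΔY = 1 − 608/5,527.3 ≈ 0.890.
MPS = 1 − MPC = 0.110.

0.110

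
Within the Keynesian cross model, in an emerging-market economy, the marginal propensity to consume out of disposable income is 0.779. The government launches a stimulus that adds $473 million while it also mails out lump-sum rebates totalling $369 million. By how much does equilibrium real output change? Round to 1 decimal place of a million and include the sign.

+$3,441.0 million

Expenditure multiplier = 1/(1 − MPC) = 1/(1 − 0.779) = 1/0.221 ≈ 4.525.
ΔG contributes k·ΔG = (+$473 million) / 0.221 ≈ +$2,140.3 million.
ΔT of −$369 million changes first-round spending by −c·ΔT = +$287.451 million, contributing k·(−c·ΔT) = (+$287.451 million) / 0.221 ≈ +$1,300.7 million.
Net ΔY = k(ΔG − c·ΔT) = (+$760.451 million) / 0.221 ≈ +$3,441 million.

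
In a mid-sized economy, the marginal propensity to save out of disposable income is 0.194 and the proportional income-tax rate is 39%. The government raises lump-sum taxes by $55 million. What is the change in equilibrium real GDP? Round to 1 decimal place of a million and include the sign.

−$87.2 million

MPC = 1 − MPS = 1 − 0.194 = 0.806.
A lump-sum tax change of +$55 million shifts disposable income by −$55 million; first-round consumption changes by −c × ΔT = −0.806 × (+$55 million) = −$44.33 million.
Expenditure multiplier = 1/(1 − c(1−t)) = 1/(1 − 0.806×0.61) = 1/0.50834 ≈ 1.967.
The tax multiplier is −c × k ≈ −1.586, so ΔY = k × (−c·ΔT) = (−$44.33 million) / 0.50834 ≈ −$87.2 million.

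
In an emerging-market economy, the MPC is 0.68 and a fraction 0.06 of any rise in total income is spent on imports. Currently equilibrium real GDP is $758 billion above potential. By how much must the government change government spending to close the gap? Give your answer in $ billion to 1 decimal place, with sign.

−$288.0 billion

Spending multiplier = 1/(1 − c + m) = 1/(1 − 0.68 + 0.06) = 1/0.38 ≈ 2.632.
Need ΔY = −$758 billion, so ΔG = ΔY/k = (−$758 billion) × 0.38 ≈ −$288 billion.
The government should cut government spending by $288 billion.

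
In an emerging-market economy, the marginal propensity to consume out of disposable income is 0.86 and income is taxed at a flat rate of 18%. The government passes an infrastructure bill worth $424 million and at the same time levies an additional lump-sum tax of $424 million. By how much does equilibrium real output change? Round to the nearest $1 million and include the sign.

+$201 million

Expenditure multiplier = 1/(1 − c(1−t)) = 1/(1 − 0.86×0.82) = 1/0.2948 ≈ 3.392.
ΔG contributes k·ΔG = (+$424 million) / 0.2948 ≈ +$1,438.3 million.
ΔT of +$424 million changes first-round spending by −c·ΔT = −$364.64 million, contributing k·(−c·ΔT) = (−$364.64 million) / 0.2948 ≈ −$1,236.9 million.
Net ΔY = k(ΔG − c·ΔT) = (+$59.36 million) / 0.2948 ≈ +$201 million.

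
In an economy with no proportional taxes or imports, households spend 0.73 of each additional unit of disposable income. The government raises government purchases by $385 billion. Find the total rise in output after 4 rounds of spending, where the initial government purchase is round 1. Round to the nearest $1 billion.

$1,021 billion

Round 1 adds ΔG = $385 billion; each later round is MPC = 0.73 times the previous.
After 4 rounds: 385 + 281.05 + 205.1665 + 149.771545 = ΔG·(1 − c^4)/(1 − c) = 385 × (1 − 0.28398241)/0.27 ≈ $1,021 billion.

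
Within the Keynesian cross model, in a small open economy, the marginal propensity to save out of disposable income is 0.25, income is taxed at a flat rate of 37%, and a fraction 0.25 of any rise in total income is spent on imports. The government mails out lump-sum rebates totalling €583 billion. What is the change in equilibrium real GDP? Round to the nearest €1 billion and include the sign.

MPC = 1 − MPS = 1 − 0.25 = 0.75.
A lump-sum tax change of −€583 billion shifts disposable income by +€583 billion; first-round consumption changes by −c × ΔT = −0.75 × (−€583 billion) = +€437.25 billion.
Expenditure multiplier = 1/(1 − c(1−t) + m) = 1/(1 − 0.75×0.63 + 0.25) = 1/0.7775 ≈ 1.286.
The tax multiplier is −c × k ≈ −0.965, so ΔY = k × (−c·ΔT) = (+€437.25 billion) / 0.7775 ≈ +€562 billion.

+€562 billion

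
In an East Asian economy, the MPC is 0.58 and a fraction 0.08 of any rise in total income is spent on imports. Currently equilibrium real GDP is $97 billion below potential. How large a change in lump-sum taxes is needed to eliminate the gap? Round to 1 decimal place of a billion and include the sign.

Spending multiplier = 1/(1 − c + m) = 1/(1 − 0.58 + 0.08) = 1/0.5 = 2.
Tax multiplier = −c·k = −0.58/0.5 = −1.16. Need ΔY = +$97 billion, so ΔT = ΔY/(−c·k) = −(+$97 billion) × 0.5 / 0.58 ≈ −$83.6 billion.
The government should cut lump-sum taxes by $83.6 billion.

−$83.6 billion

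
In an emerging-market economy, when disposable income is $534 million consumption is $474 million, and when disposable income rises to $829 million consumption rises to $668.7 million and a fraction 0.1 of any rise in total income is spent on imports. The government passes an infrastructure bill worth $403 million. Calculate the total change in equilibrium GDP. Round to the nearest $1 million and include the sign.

+$916 million

MPC = ΔC/ΔYd = (668.7 − 474)/(829 − 534) = 194.7/295 = 0.66.
Government-spending multiplier = 1/(1 − c + m) = 1/(1 − 0.66 + 0.1) = 1/0.44 ≈ 2.273.
ΔY = k × ΔG = (+$403 million) / 0.44 ≈ +$916 million.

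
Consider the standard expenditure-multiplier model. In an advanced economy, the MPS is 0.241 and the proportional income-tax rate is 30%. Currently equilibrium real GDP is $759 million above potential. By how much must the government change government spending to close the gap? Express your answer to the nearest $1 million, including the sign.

−$356 million

MPC = 1 − MPS = 1 − 0.241 = 0.759.
Spending multiplier = 1/(1 − c(1−t)) = 1/(1 − 0.759×0.7) = 1/0.4687 ≈ 2.134.
Need ΔY = −$759 million, so ΔG = ΔY/k = (−$759 million) × 0.4687 ≈ −$356 million.
The government should cut government spending by $356 million.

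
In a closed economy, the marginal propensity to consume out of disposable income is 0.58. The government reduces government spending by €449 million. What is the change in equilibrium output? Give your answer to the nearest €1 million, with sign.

Government-spending multiplier = 1/(1 − MPC) = 1/(1 − 0.58) = 1/0.42 ≈ 2.381.
ΔY = k × ΔG = (−€449 million) / 0.42 ≈ −€1,069 million.

−€1,069 million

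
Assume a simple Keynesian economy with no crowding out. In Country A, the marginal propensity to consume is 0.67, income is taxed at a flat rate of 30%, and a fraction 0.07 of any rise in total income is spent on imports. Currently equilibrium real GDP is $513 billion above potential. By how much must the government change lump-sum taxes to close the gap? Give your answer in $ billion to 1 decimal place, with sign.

+$460.2 billion

Spending multiplier = 1/(1 − c(1−t) + m) = 1/(1 − 0.67×0.7 + 0.07) = 1/0.601 ≈ 1.664.
Tax multiplier = −c·k = −0.67/0.601 ≈ −1.115. Need ΔY = −$513 billion, so ΔT = ΔY/(−c·k) = −(−$513 billion) × 0.601 / 0.67 ≈ +$460.2 billion.
The government should raise lump-sum taxes by $460.2 billion.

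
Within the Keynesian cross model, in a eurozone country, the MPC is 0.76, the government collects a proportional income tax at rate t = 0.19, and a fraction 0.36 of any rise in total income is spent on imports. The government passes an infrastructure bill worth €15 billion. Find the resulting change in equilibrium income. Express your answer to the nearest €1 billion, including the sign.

+€20 billion

Government-spending multiplier = 1/(1 − c(1−t) + m) = 1/(1 − 0.76×0.81 + 0.36) = 1/0.7444 ≈ 1.343.
ΔY = k × ΔG = (+€15 billion) / 0.7444 ≈ +€20 billion.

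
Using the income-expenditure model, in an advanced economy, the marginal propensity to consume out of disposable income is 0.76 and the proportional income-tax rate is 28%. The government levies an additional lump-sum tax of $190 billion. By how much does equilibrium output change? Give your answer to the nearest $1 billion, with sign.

A lump-sum tax change of +$190 billion shifts disposable income by −$190 billion; first-round consumption changes by −c × ΔT = −0.76 × (+$190 billion) = −$144.4 billion.
Expenditure multiplier = 1/(1 − c(1−t)) = 1/(1 − 0.76×0.72) = 1/0.4528 ≈ 2.208.
The tax multiplier is −c × k ≈ −1.678, so ΔY = k × (−c·ΔT) = (−$144.4 billion) / 0.4528 ≈ −$319 billion.

−$319 billion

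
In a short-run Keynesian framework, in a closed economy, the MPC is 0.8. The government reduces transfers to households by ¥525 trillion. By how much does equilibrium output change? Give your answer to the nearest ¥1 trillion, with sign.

The transfer change shifts disposable income by −¥525 trillion, so first-round consumption changes by c·ΔTR = 0.8 × (−¥525 trillion) = −¥420 trillion.
Expenditure multiplier = 1/(1 − MPC) = 1/(1 − 0.8) = 1/0.2 = 5.
The transfer multiplier is c × k = 4, so ΔY = k × (c·ΔTR) = (−¥420 trillion) / 0.2 = −¥2,100 trillion.

−¥2,100 trillion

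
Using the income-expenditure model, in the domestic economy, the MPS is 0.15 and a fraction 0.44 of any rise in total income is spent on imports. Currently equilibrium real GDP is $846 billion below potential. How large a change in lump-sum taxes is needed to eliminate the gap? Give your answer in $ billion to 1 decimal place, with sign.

MPC = 1 − MPS = 1 − 0.15 = 0.85.
Spending multiplier = 1/(1 − c + m) = 1/(1 − 0.85 + 0.44) = 1/0.59 ≈ 1.695.
Tax multiplier = −c·k = −0.85/0.59 ≈ −1.441. Need ΔY = +$846 billion, so ΔT = ΔY/(−c·k) = −(+$846 billion) × 0.59 / 0.85 ≈ −$587.2 billion.
The government should cut lump-sum taxes by $587.2 billion.

−$587.2 billion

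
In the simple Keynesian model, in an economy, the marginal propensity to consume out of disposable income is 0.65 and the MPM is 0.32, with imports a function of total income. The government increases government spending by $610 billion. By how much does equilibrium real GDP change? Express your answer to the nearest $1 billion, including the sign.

Government-spending multiplier = 1/(1 − c + m) = 1/(1 − 0.65 + 0.32) = 1/0.67 ≈ 1.493.
ΔY = k × ΔG = (+$610 billion) / 0.67 ≈ +$910 billion.

+$910 billion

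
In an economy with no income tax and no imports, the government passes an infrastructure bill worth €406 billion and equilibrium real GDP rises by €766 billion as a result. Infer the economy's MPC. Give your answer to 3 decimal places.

Implied spending multiplier k = ΔY/ΔG = 766/406 ≈ 1.8867.
Since k = 1/(1 − MPC), MPC = 1 − 1/k = 1 − ΔG/ΔY = 1 − 406/766 ≈ 0.470.

0.470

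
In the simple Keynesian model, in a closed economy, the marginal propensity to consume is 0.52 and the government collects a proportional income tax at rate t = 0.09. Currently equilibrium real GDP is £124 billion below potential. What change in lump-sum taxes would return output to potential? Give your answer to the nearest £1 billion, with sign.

Spending multiplier = 1/(1 − c(1−t)) = 1/(1 − 0.52×0.91) = 1/0.5268 ≈ 1.898.
Tax multiplier = −c·k = −0.52/0.5268 ≈ −0.987. Need ΔY = +£124 billion, so ΔT = ΔY/(−c·k) = −(+£124 billion) × 0.5268 / 0.52 ≈ −£126 billion.
The government should cut lump-sum taxes by £126 billion.

−£126 billion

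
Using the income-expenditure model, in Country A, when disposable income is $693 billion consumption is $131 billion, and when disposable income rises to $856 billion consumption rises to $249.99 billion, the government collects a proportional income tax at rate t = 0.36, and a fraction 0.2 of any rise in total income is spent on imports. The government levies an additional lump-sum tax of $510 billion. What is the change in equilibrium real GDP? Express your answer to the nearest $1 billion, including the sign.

−$508 billion

MPC = ΔC/ΔYd = (249.99 − 131)/(856 − 693) = 118.99/163 = 0.73.
A lump-sum tax change of +$510 billion shifts disposable income by −$510 billion; first-round consumption changes by −c × ΔT = −0.73 × (+$510 billion) = −$372.3 billion.
Expenditure multiplier = 1/(1 − c(1−t) + m) = 1/(1 − 0.73×0.64 + 0.2) = 1/0.7328 ≈ 1.365.
The tax multiplier is −c × k ≈ −0.996, so ΔY = k × (−c·ΔT) = (−$372.3 billion) / 0.7328 ≈ −$508 billion.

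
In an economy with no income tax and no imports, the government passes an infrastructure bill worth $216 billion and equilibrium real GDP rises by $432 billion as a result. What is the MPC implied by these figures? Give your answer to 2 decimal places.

Implied spending multiplier k = ΔY/ΔG = 432/216 = 2.
Since k = 1/(1 − MPC), MPC = 1 − 1/k = 1 − ΔG/ΔY = 1 − 216/432 = 0.50.

0.50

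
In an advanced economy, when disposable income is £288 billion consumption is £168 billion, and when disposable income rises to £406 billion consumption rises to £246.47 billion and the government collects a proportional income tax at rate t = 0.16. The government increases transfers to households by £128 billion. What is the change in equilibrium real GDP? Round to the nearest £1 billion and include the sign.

+£193 billion

MPC = ΔC/ΔYd = (246.47 − 168)/(406 − 288) = 78.47/118 = 0.665.
The transfer change shifts disposable income by +£128 billion, so first-round consumption changes by c·ΔTR = 0.665 × (+£128 billion) = +£85.12 billion.
Expenditure multiplier = 1/(1 − c(1−t)) = 1/(1 − 0.665×0.84) = 1/0.4414 ≈ 2.266.
The transfer multiplier is c × k ≈ 1.507, so ΔY = k × (c·ΔTR) = (+£85.12 billion) / 0.4414 ≈ +£193 billion.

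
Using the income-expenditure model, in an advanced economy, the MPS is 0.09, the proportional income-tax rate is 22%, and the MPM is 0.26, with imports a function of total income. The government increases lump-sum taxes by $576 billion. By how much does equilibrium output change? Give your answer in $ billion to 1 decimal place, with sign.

MPC = 1 − MPS = 1 − 0.09 = 0.91.
A lump-sum tax change of +$576 billion shifts disposable income by −$576 billion; first-round consumption changes by −c × ΔT = −0.91 × (+$576 billion) = −$524.16 billion.
Expenditure multiplier = 1/(1 − c(1−t) + m) = 1/(1 − 0.91×0.78 + 0.26) = 1/0.5502 ≈ 1.818.
The tax multiplier is −c × k ≈ −1.654, so ΔY = k × (−c·ΔT) = (−$524.16 billion) / 0.5502 ≈ −$952.7 billion.

−$952.7 billion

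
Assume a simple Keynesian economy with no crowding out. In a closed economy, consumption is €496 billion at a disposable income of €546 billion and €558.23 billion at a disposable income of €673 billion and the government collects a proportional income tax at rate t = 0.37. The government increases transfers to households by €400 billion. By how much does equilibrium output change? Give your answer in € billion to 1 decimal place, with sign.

+€283.5 billion

MPC = ΔC/ΔYd = (558.23 − 496)/(673 − 546) = 62.23/127 = 0.49.
The transfer change shifts disposable income by +€400 billion, so first-round consumption changes by c·ΔTR = 0.49 × (+€400 billion) = +€196 billion.
Expenditure multiplier = 1/(1 − c(1−t)) = 1/(1 − 0.49×0.63) = 1/0.6913 ≈ 1.447.
The transfer multiplier is c × k ≈ 0.709, so ΔY = k × (c·ΔTR) = (+€196 billion) / 0.6913 ≈ +€283.5 billion.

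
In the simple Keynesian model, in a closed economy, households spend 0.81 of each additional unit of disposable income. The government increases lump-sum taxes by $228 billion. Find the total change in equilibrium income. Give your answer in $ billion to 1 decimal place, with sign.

A lump-sum tax change of +$228 billion shifts disposable income by −$228 billion; first-round consumption changes by −c × ΔT = −0.81 × (+$228 billion) = −$184.68 billion.
Expenditure multiplier = 1/(1 − MPC) = 1/(1 − 0.81) = 1/0.19 ≈ 5.263.
The tax multiplier is −c × k ≈ −4.263, so ΔY = k × (−c·ΔT) = (−$184.68 billion) / 0.19 = −$972 billion.

−$972.0 billion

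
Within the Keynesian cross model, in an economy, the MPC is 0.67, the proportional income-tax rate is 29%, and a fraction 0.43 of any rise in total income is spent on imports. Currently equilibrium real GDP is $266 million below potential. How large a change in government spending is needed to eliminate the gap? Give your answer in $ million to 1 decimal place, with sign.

Spending multiplier = 1/(1 − c(1−t) + m) = 1/(1 − 0.67×0.71 + 0.43) = 1/0.9543 ≈ 1.048.
Need ΔY = +$266 million, so ΔG = ΔY/k = (+$266 million) × 0.9543 ≈ +$253.8 million.
The government should increase government spending by $253.8 million.

+$253.8 million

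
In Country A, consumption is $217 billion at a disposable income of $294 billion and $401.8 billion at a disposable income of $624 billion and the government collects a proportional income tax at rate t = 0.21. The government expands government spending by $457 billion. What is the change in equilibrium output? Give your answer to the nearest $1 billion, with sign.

+$820 billion

MPC = ΔC/ΔYd = (401.8 − 217)/(624 − 294) = 184.8/330 = 0.56.
Expenditure multiplier = 1/(1 − c(1−t)) = 1/(1 − 0.56×0.79) = 1/0.5576 ≈ 1.793.
ΔY = k × ΔG = (+$457 billion) / 0.5576 ≈ +$820 billion.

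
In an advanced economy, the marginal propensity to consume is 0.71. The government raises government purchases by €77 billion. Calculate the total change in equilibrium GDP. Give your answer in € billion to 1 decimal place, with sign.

+€265.5 billion

Expenditure multiplier = 1/(1 − MPC) = 1/(1 − 0.71) = 1/0.29 ≈ 3.448.
ΔY = k × ΔG = (+€77 billion) / 0.29 ≈ +€265.5 billion.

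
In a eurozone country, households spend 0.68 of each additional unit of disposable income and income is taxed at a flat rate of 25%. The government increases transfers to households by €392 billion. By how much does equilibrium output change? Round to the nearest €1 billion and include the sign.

+€544 billion

The transfer change shifts disposable income by +€392 billion, so first-round consumption changes by c·ΔTR = 0.68 × (+€392 billion) = +€266.56 billion.
Expenditure multiplier = 1/(1 − c(1−t)) = 1/(1 − 0.68×0.75) = 1/0.49 ≈ 2.041.
The transfer multiplier is c × k ≈ 1.388, so ΔY = k × (c·ΔTR) = (+€266.56 billion) / 0.49 = +€544 billion.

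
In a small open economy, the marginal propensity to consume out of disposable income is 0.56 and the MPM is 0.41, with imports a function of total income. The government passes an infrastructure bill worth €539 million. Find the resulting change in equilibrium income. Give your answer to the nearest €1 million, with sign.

+€634 million

Spending multiplier = 1/(1 − c + m) = 1/(1 − 0.56 + 0.41) = 1/0.85 ≈ 1.176.
ΔY = k × ΔG = (+€539 million) / 0.85 ≈ +€634 million.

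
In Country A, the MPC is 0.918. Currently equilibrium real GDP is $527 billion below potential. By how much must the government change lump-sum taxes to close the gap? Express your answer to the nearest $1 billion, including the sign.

Spending multiplier = 1/(1 − MPC) = 1/(1 − 0.918) = 1/0.082 ≈ 12.195.
Tax multiplier = −c·k = −0.918/0.082 ≈ −11.195. Need ΔY = +$527 billion, so ΔT = ΔY/(−c·k) = −(+$527 billion) × 0.082 / 0.918 ≈ −$47 billion.
The government should cut lump-sum taxes by $47 billion.

−$47 billion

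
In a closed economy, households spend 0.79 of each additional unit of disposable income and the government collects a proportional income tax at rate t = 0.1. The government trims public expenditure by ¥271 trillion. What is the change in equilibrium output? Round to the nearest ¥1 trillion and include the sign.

Government-spending multiplier = 1/(1 − c(1−t)) = 1/(1 − 0.79×0.9) = 1/0.289 ≈ 3.46.
ΔY = k × ΔG = (−¥271 trillion) / 0.289 ≈ −¥938 trillion.

−¥938 trillion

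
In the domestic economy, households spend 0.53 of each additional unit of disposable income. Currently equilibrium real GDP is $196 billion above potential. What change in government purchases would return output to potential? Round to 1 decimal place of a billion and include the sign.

Spending multiplier = 1/(1 − MPC) = 1/(1 − 0.53) = 1/0.47 ≈ 2.128.
Need ΔY = −$196 billion, so ΔG = ΔY/k = (−$196 billion) × 0.47 ≈ −$92.1 billion.
The government should cut government purchases by $92.1 billion.

−$92.1 billion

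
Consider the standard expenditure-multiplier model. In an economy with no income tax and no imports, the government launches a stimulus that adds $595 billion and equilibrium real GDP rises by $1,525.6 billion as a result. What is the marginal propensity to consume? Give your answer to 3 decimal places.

Implied spending multiplier k = ΔY/ΔG = 1,525.6/595 ≈ 2.564.
Since k = 1/(1 − MPC), MPC = 1 − 1/k = 1 − ΔG/ΔY = 1 − 595/1,525.6 ≈ 0.610.

0.610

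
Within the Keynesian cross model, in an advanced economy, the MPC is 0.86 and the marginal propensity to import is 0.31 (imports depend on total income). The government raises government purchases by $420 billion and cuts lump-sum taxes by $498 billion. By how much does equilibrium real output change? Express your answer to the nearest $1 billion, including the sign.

+$1,885 billion

Expenditure multiplier = 1/(1 − c + m) = 1/(1 − 0.86 + 0.31) = 1/0.45 ≈ 2.222.
ΔG contributes k·ΔG = (+$420 billion) / 0.45 ≈ +$933.3 billion.
ΔT of −$498 billion changes first-round spending by −c·ΔT = +$428.28 billion, contributing k·(−c·ΔT) = (+$428.28 billion) / 0.45 ≈ +$951.7 billion.
Net ΔY = k(ΔG − c·ΔT) = (+$848.28 billion) / 0.45 ≈ +$1,885 billion.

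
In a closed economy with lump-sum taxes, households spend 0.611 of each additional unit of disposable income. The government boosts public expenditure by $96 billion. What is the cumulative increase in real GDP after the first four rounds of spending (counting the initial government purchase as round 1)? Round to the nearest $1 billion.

Round 1 adds ΔG = $96 billion; each later round is MPC = 0.611 times the previous.
After 4 rounds: 96 + 58.656 + 35.838816 + 21.897516576 = ΔG·(1 − c^4)/(1 − c) = 96 × (1 − 0.139368569041)/0.389 ≈ $212 billion.

$212 billion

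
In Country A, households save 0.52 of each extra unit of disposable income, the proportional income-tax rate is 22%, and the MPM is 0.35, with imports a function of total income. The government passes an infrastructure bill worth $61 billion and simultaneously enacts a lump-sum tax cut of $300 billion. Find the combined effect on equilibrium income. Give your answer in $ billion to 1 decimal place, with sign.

+$210.1 billion

MPC = 1 − MPS = 1 − 0.52 = 0.48.
Expenditure multiplier = 1/(1 − c(1−t) + m) = 1/(1 − 0.48×0.78 + 0.35) = 1/0.9756 ≈ 1.025.
ΔG contributes k·ΔG = (+$61 billion) / 0.9756 ≈ +$62.5 billion.
ΔT of −$300 billion changes first-round spending by −c·ΔT = +$144 billion, contributing k·(−c·ΔT) = (+$144 billion) / 0.9756 ≈ +$147.6 billion.
Net ΔY = k(ΔG − c·ΔT) = (+$205 billion) / 0.9756 ≈ +$210.1 billion.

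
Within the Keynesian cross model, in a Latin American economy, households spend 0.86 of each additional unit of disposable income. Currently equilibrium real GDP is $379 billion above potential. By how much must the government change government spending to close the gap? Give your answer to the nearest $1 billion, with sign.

Spending multiplier = 1/(1 − MPC) = 1/(1 − 0.86) = 1/0.14 ≈ 7.143.
Need ΔY = −$379 billion, so ΔG = ΔY/k = (−$379 billion) × 0.14 ≈ −$53 billion.
The government should cut government spending by $53 billion.

−$53 billion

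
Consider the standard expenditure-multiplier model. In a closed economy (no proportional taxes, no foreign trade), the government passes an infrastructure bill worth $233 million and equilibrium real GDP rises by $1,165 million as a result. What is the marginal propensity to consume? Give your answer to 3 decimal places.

Implied spending multiplier k = ΔY/ΔG = 1,165/233 = 5.
Since k = 1/(1 − MPC), MPC = 1 − 1/k = 1 − ΔG/ΔY = 1 − 233/1,165 = 0.800.

0.800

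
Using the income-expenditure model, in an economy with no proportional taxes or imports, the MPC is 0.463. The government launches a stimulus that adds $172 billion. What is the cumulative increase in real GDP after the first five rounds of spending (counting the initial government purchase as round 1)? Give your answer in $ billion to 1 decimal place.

$313.5 billion

Round 1 adds ΔG = $172 billion; each later round is MPC = 0.463 times the previous.
After 5 rounds: 172 + 79.636 + 36.871468 + 17.071489684 + 7.904099723692 = ΔG·(1 − c^5)/(1 − c) = 172 × (1 − 0.021276733558543)/0.537 ≈ $313.5 billion.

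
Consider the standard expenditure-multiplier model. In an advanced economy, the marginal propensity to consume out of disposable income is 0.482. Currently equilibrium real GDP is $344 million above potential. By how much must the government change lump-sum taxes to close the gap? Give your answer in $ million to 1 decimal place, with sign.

+$369.7 million

Spending multiplier = 1/(1 − MPC) = 1/(1 − 0.482) = 1/0.518 ≈ 1.931.
Tax multiplier = −c·k = −0.482/0.518 ≈ −0.931. Need ΔY = −$344 million, so ΔT = ΔY/(−c·k) = −(−$344 million) × 0.518 / 0.482 ≈ +$369.7 million.
The government should raise lump-sum taxes by $369.7 million.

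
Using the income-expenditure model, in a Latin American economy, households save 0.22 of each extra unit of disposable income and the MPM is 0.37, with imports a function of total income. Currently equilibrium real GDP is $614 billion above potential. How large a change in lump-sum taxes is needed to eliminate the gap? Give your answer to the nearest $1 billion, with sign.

+$464 billion

MPC = 1 − MPS = 1 − 0.22 = 0.78.
Spending multiplier = 1/(1 − c + m) = 1/(1 − 0.78 + 0.37) = 1/0.59 ≈ 1.695.
Tax multiplier = −c·k = −0.78/0.59 ≈ −1.322. Need ΔY = −$614 billion, so ΔT = ΔY/(−c·k) = −(−$614 billion) × 0.59 / 0.78 ≈ +$464 billion.
The government should raise lump-sum taxes by $464 billion.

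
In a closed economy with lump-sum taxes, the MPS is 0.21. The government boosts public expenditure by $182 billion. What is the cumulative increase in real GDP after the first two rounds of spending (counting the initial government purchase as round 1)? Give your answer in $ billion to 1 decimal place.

MPC = 1 − MPS = 1 − 0.21 = 0.79.
Round 1 adds ΔG = $182 billion; each later round is MPC = 0.79 times the previous.
After 2 rounds: 182 + 143.78 = ΔG·(1 − c^2)/(1 − c) = 182 × (1 − 0.6241)/0.21 ≈ $325.8 billion.

$325.8 billion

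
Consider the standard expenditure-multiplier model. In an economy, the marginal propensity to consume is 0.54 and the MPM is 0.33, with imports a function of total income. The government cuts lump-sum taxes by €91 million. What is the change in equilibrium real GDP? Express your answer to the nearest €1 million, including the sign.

+€62 million

A lump-sum tax change of −€91 million shifts disposable income by +€91 million; first-round consumption changes by −c × ΔT = −0.54 × (−€91 million) = +€49.14 million.
Expenditure multiplier = 1/(1 − c + m) = 1/(1 − 0.54 + 0.33) = 1/0.79 ≈ 1.266.
The tax multiplier is −c × k ≈ −0.684, so ΔY = k × (−c·ΔT) = (+€49.14 million) / 0.79 ≈ +€62 million.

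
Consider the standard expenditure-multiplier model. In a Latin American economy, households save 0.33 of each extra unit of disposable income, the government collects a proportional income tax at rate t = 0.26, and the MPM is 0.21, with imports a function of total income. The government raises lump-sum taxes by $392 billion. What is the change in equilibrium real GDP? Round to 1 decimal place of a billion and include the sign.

MPC = 1 − MPS = 1 − 0.33 = 0.67.
A lump-sum tax change of +$392 billion shifts disposable income by −$392 billion; first-round consumption changes by −c × ΔT = −0.67 × (+$392 billion) = −$262.64 billion.
Expenditure multiplier = 1/(1 − c(1−t) + m) = 1/(1 − 0.67×0.74 + 0.21) = 1/0.7142 ≈ 1.4.
The tax multiplier is −c × k ≈ −0.938, so ΔY = k × (−c·ΔT) = (−$262.64 billion) / 0.7142 ≈ −$367.7 billion.

−$367.7 billion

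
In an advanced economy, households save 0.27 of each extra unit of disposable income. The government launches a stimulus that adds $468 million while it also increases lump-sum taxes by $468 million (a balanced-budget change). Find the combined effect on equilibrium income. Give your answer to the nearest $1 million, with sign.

+$468 million

MPC = 1 − MPS = 1 − 0.27 = 0.73.
Expenditure multiplier = 1/(1 − MPC) = 1/(1 − 0.73) = 1/0.27 ≈ 3.704.
ΔG contributes k·ΔG = (+$468 million) / 0.27 ≈ +$1,733.3 million.
ΔT of +$468 million changes first-round spending by −c·ΔT = −$341.64 million, contributing k·(−c·ΔT) = (−$341.64 million) / 0.27 ≈ −$1,265.3 million.
With ΔG = ΔT and no other leakages, the balanced-budget multiplier is 1, so ΔY = ΔG = +$468 million.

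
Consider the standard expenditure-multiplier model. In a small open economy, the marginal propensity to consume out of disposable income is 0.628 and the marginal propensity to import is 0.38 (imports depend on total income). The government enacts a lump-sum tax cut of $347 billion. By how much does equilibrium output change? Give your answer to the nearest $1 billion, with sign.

+$290 billion

A lump-sum tax change of −$347 billion shifts disposable income by +$347 billion; first-round consumption changes by −c × ΔT = −0.628 × (−$347 billion) = +$217.916 billion.
Expenditure multiplier = 1/(1 − c + m) = 1/(1 − 0.628 + 0.38) = 1/0.752 ≈ 1.33.
The tax multiplier is −c × k ≈ −0.835, so ΔY = k × (−c·ΔT) = (+$217.916 billion) / 0.752 ≈ +$290 billion.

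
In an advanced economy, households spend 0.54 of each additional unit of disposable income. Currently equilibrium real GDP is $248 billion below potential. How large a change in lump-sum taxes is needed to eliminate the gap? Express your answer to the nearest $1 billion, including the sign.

−$211 billion

Spending multiplier = 1/(1 − MPC) = 1/(1 − 0.54) = 1/0.46 ≈ 2.174.
Tax multiplier = −c·k = −0.54/0.46 ≈ −1.174. Need ΔY = +$248 billion, so ΔT = ΔY/(−c·k) = −(+$248 billion) × 0.46 / 0.54 ≈ −$211 billion.
The government should cut lump-sum taxes by $211 billion.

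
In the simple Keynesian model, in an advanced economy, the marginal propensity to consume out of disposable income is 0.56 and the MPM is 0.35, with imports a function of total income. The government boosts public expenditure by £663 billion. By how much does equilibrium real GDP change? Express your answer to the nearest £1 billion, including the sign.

Government-spending multiplier = 1/(1 − c + m) = 1/(1 − 0.56 + 0.35) = 1/0.79 ≈ 1.266.
ΔY = k × ΔG = (+£663 billion) / 0.79 ≈ +£839 billion.

+£839 billion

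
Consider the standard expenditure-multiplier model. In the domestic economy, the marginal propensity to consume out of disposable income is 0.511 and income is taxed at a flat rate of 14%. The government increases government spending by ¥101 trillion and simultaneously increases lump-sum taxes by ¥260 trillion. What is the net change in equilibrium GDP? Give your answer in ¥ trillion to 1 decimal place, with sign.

−¥56.8 trillion

Expenditure multiplier = 1/(1 − c(1−t)) = 1/(1 − 0.511×0.86) = 1/0.56054 ≈ 1.784.
ΔG contributes k·ΔG = (+¥101 trillion) / 0.56054 ≈ +¥180.2 trillion.
ΔT of +¥260 trillion changes first-round spending by −c·ΔT = −¥132.86 trillion, contributing k·(−c·ΔT) = (−¥132.86 trillion) / 0.56054 ≈ −¥237 trillion.
Net ΔY = k(ΔG − c·ΔT) = (−¥31.86 trillion) / 0.56054 ≈ −¥56.8 trillion.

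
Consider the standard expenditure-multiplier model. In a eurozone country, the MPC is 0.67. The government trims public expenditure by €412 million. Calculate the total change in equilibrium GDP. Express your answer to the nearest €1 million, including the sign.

−€1,248 million

Expenditure multiplier = 1/(1 − MPC) = 1/(1 − 0.67) = 1/0.33 ≈ 3.03.
ΔY = k × ΔG = (−€412 million) / 0.33 ≈ −€1,248 million.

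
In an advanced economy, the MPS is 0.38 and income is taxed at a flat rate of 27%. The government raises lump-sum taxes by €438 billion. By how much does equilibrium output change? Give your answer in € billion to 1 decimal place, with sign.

−€496.1 billion

MPC = 1 − MPS = 1 − 0.38 = 0.62.
A lump-sum tax change of +€438 billion shifts disposable income by −€438 billion; first-round consumption changes by −c × ΔT = −0.62 × (+€438 billion) = −€271.56 billion.
Expenditure multiplier = 1/(1 − c(1−t)) = 1/(1 − 0.62×0.73) = 1/0.5474 ≈ 1.827.
The tax multiplier is −c × k ≈ −1.133, so ΔY = k × (−c·ΔT) = (−€271.56 billion) / 0.5474 ≈ −€496.1 billion.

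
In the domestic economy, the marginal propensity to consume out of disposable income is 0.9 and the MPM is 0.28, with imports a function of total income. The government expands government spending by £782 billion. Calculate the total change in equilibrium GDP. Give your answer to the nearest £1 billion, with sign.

+£2,058 billion

Government-spending multiplier = 1/(1 − c + m) = 1/(1 − 0.9 + 0.28) = 1/0.38 ≈ 2.632.
ΔY = k × ΔG = (+£782 billion) / 0.38 ≈ +£2,058 billion.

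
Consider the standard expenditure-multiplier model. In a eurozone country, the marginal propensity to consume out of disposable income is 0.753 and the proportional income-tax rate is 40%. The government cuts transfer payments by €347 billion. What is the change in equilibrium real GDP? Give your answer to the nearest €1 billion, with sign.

−€477 billion

The transfer change shifts disposable income by −€347 billion, so first-round consumption changes by c·ΔTR = 0.753 × (−€347 billion) = −€261.291 billion.
Expenditure multiplier = 1/(1 − c(1−t)) = 1/(1 − 0.753×0.6) = 1/0.5482 ≈ 1.824.
The transfer multiplier is c × k ≈ 1.374, so ΔY = k × (c·ΔTR) = (−€261.291 billion) / 0.5482 ≈ −€477 billion.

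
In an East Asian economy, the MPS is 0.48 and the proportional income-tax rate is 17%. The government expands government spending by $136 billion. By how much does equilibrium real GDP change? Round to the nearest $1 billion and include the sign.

MPC = 1 − MPS = 1 − 0.48 = 0.52.
Government-spending multiplier = 1/(1 − c(1−t)) = 1/(1 − 0.52×0.83) = 1/0.5684 ≈ 1.759.
ΔY = k × ΔG = (+$136 billion) / 0.5684 ≈ +$239 billion.

+$239 billion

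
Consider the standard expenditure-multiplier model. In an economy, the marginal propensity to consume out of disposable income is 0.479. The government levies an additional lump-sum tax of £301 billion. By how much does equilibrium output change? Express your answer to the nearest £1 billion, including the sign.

A lump-sum tax change of +£301 billion shifts disposable income by −£301 billion; first-round consumption changes by −c × ΔT = −0.479 × (+£301 billion) = −£144.179 billion.
Expenditure multiplier = 1/(1 − MPC) = 1/(1 − 0.479) = 1/0.521 ≈ 1.919.
The tax multiplier is −c × k ≈ −0.919, so ΔY = k × (−c·ΔT) = (−£144.179 billion) / 0.521 ≈ −£277 billion.

−£277 billion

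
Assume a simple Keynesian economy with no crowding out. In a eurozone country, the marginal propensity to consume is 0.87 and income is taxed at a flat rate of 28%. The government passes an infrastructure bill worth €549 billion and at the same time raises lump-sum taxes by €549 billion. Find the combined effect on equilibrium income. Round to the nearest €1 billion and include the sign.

+€191 billion

Expenditure multiplier = 1/(1 − c(1−t)) = 1/(1 − 0.87×0.72) = 1/0.3736 ≈ 2.677.
ΔG contributes k·ΔG = (+€549 billion) / 0.3736 ≈ +€1,469.5 billion.
ΔT of +€549 billion changes first-round spending by −c·ΔT = −€477.63 billion, contributing k·(−c·ΔT) = (−€477.63 billion) / 0.3736 ≈ −€1,278.5 billion.
Net ΔY = k(ΔG − c·ΔT) = (+€71.37 billion) / 0.3736 ≈ +€191 billion.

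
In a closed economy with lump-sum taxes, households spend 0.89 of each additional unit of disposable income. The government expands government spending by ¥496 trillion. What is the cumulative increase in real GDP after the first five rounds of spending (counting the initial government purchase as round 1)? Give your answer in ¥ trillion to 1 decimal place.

¥1,991.2 trillion

Round 1 adds ΔG = ¥496 trillion; each later round is MPC = 0.89 times the previous.
After 5 rounds: 496 + 441.44 + 392.8816 + 349.664624 + 311.20151536 = ΔG·(1 − c^5)/(1 − c) = 496 × (1 − 0.5584059449)/0.11 ≈ ¥1,991.2 trillion.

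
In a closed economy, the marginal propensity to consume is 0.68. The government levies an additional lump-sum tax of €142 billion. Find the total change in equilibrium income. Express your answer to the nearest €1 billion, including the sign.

A lump-sum tax change of +€142 billion shifts disposable income by −€142 billion; first-round consumption changes by −c × ΔT = −0.68 × (+€142 billion) = −€96.56 billion.
Expenditure multiplier = 1/(1 − MPC) = 1/(1 − 0.68) = 1/0.32 = 3.125.
The tax multiplier is −c × k = −2.125, so ΔY = k × (−c·ΔT) = (−€96.56 billion) / 0.32 ≈ −€302 billion.

−€302 billion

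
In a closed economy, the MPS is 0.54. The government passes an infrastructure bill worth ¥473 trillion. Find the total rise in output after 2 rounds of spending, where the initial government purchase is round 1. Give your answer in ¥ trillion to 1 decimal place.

MPC = 1 − MPS = 1 − 0.54 = 0.46.
Round 1 adds ΔG = ¥473 trillion; each later round is MPC = 0.46 times the previous.
After 2 rounds: 473 + 217.58 = ΔG·(1 − c^2)/(1 − c) = 473 × (1 − 0.2116)/0.54 ≈ ¥690.6 trillion.

¥690.6 trillion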